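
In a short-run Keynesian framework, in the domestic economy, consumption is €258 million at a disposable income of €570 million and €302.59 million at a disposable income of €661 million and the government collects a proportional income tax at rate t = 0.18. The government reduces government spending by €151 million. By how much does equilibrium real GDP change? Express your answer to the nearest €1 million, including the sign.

−€252 million

MPC = ΔC/ΔYd = (302.59 − 258)/(661 − 570) = 44.59/91 = 0.49.
Spending multiplier = 1/(1 − c(1−t)) = 1/(1 − 0.49×0.82) = 1/0.5982 ≈ 1.672.
ΔY = k × ΔG = (−€151 million) / 0.5982 ≈ −€252 million.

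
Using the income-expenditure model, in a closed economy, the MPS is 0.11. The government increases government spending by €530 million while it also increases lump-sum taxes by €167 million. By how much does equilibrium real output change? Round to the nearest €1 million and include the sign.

+€3,467 million

MPC = 1 − MPS = 1 − 0.11 = 0.89.
Expenditure multiplier = 1/(1 − MPC) = 1/(1 − 0.89) = 1/0.11 ≈ 9.091.
ΔG contributes k·ΔG = (+€530 million) / 0.11 ≈ +€4,818.2 million.
ΔT of +€167 million changes first-round spending by −c·ΔT = −€148.63 million, contributing k·(−c·ΔT) = (−€148.63 million) / 0.11 ≈ −€1,351.2 million.
Net ΔY = k(ΔG − c·ΔT) = (+€381.37 million) / 0.11 = +€3,467 million.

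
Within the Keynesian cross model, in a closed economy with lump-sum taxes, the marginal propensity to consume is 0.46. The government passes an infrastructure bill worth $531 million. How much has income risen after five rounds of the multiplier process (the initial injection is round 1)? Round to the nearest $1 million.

$963 million

Round 1 adds ΔG = $531 million; each later round is MPC = 0.46 times the previous.
After 5 rounds: 531 + 244.26 + 112.3596 + 51.685416 + 23.77529136 = ΔG·(1 − c^5)/(1 − c) = 531 × (1 − 0.0205962976)/0.54 ≈ $963 million.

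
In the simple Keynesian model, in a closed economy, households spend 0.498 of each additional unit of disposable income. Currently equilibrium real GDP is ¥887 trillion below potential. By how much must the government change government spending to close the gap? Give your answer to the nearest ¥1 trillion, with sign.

+¥445 trillion

Spending multiplier = 1/(1 − MPC) = 1/(1 − 0.498) = 1/0.502 ≈ 1.992.
Need ΔY = +¥887 trillion, so ΔG = ΔY/k = (+¥887 trillion) × 0.502 ≈ +¥445 trillion.
The government should increase government spending by ¥445 trillion.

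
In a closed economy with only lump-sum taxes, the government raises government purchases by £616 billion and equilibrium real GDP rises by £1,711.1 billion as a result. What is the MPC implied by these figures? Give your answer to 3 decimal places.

0.640

Implied spending multiplier k = ΔY/ΔG = 1,711.1/616 ≈ 2.7778.
Since k = 1/(1 − MPC), MPC = 1 − 1/k = 1 − ΔG/ΔY = 1 − 616/1,711.1 ≈ 0.640.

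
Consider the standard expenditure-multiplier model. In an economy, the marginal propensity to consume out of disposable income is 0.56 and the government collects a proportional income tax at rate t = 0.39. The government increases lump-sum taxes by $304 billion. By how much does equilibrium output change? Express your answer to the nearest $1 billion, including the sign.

A lump-sum tax change of +$304 billion shifts disposable income by −$304 billion; first-round consumption changes by −c × ΔT = −0.56 × (+$304 billion) = −$170.24 billion.
Expenditure multiplier = 1/(1 − c(1−t)) = 1/(1 − 0.56×0.61) = 1/0.6584 ≈ 1.519.
The tax multiplier is −c × k ≈ −0.851, so ΔY = k × (−c·ΔT) = (−$170.24 billion) / 0.6584 ≈ −$259 billion.

−$259 billion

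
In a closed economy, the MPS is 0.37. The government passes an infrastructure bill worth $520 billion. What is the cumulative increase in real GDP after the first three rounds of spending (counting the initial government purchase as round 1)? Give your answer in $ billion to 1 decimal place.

$1,054.0 billion

MPC = 1 − MPS = 1 − 0.37 = 0.63.
Round 1 adds ΔG = $520 billion; each later round is MPC = 0.63 times the previous.
After 3 rounds: 520 + 327.6 + 206.388 = ΔG·(1 − c^3)/(1 − c) = 520 × (1 − 0.250047)/0.37 ≈ $1,054 billion.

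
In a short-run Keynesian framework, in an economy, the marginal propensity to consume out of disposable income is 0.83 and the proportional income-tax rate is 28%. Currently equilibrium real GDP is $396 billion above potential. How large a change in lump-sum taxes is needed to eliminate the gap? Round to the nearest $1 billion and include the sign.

+$192 billion

Spending multiplier = 1/(1 − c(1−t)) = 1/(1 − 0.83×0.72) = 1/0.4024 ≈ 2.485.
Tax multiplier = −c·k = −0.83/0.4024 ≈ −2.063. Need ΔY = −$396 billion, so ΔT = ΔY/(−c·k) = −(−$396 billion) × 0.4024 / 0.83 ≈ +$192 billion.
The government should raise lump-sum taxes by $192 billion.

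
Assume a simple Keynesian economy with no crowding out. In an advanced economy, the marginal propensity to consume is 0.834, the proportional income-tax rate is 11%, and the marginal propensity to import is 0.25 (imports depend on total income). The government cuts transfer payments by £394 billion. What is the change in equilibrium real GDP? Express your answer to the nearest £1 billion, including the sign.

−£647 billion

The transfer change shifts disposable income by −£394 billion, so first-round consumption changes by c·ΔTR = 0.834 × (−£394 billion) = −£328.596 billion.
Expenditure multiplier = 1/(1 − c(1−t) + m) = 1/(1 − 0.834×0.89 + 0.25) = 1/0.50774 ≈ 1.97.
The transfer multiplier is c × k ≈ 1.643, so ΔY = k × (c·ΔTR) = (−£328.596 billion) / 0.50774 ≈ −£647 billion.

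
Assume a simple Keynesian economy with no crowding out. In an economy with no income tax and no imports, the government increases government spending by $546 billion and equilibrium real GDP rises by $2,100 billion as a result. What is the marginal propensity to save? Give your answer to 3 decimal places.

Implied spending multiplier k = ΔY/ΔG = 2,100/546 ≈ 3.8462.
Since k = 1/(1 − MPC), MPC = 1 − 1/k = 1 − ΔG/ΔY = 1 − 546/2,100 = 0.740.
MPS = 1 − MPC = 0.260.

0.260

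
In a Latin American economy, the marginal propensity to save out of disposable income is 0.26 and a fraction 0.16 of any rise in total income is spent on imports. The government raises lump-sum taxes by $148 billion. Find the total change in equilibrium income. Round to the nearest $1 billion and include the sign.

MPC = 1 − MPS = 1 − 0.26 = 0.74.
A lump-sum tax change of +$148 billion shifts disposable income by −$148 billion; first-round consumption changes by −c × ΔT = −0.74 × (+$148 billion) = −$109.52 billion.
Expenditure multiplier = 1/(1 − c + m) = 1/(1 − 0.74 + 0.16) = 1/0.42 ≈ 2.381.
The tax multiplier is −c × k ≈ −1.762, so ΔY = k × (−c·ΔT) = (−$109.52 billion) / 0.42 ≈ −$261 billion.

−$261 billion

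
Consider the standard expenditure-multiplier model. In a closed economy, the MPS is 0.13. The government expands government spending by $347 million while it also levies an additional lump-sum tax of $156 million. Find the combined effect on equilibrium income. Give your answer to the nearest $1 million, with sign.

MPC = 1 − MPS = 1 − 0.13 = 0.87.
Expenditure multiplier = 1/(1 − MPC) = 1/(1 − 0.87) = 1/0.13 ≈ 7.692.
ΔG contributes k·ΔG = (+$347 million) / 0.13 ≈ +$2,669.2 million.
ΔT of +$156 million changes first-round spending by −c·ΔT = −$135.72 million, contributing k·(−c·ΔT) = (−$135.72 million) / 0.13 = −$1,044 million.
Net ΔY = k(ΔG − c·ΔT) = (+$211.28 million) / 0.13 ≈ +$1,625 million.

+$1,625 million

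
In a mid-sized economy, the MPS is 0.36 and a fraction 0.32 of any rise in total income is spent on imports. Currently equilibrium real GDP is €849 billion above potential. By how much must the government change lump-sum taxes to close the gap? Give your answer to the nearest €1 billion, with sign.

+€902 billion

MPC = 1 − MPS = 1 − 0.36 = 0.64.
Spending multiplier = 1/(1 − c + m) = 1/(1 − 0.64 + 0.32) = 1/0.68 ≈ 1.471.
Tax multiplier = −c·k = −0.64/0.68 ≈ −0.941. Need ΔY = −€849 billion, so ΔT = ΔY/(−c·k) = −(−€849 billion) × 0.68 / 0.64 ≈ +€902 billion.
The government should raise lump-sum taxes by €902 billion.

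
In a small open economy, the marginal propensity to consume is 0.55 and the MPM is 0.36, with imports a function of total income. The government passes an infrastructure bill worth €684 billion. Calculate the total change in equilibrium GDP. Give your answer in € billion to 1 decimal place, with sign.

+€844.4 billion

Government-spending multiplier = 1/(1 − c + m) = 1/(1 − 0.55 + 0.36) = 1/0.81 ≈ 1.235.
ΔY = k × ΔG = (+€684 billion) / 0.81 ≈ +€844.4 billion.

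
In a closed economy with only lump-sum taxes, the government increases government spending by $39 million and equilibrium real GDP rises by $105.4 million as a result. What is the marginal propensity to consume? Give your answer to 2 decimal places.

Implied spending multiplier k = ΔY/ΔG = 105.4/39 ≈ 2.7026.
Since k = 1/(1 − MPC), MPC = 1 − 1/k = 1 − ΔG/ΔY = 1 − 39/105.4 ≈ 0.63.

0.63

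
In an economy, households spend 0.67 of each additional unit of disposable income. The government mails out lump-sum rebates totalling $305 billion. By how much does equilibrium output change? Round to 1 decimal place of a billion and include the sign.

A lump-sum tax change of −$305 billion shifts disposable income by +$305 billion; first-round consumption changes by −c × ΔT = −0.67 × (−$305 billion) = +$204.35 billion.
Expenditure multiplier = 1/(1 − MPC) = 1/(1 − 0.67) = 1/0.33 ≈ 3.03.
The tax multiplier is −c × k ≈ −2.03, so ΔY = k × (−c·ΔT) = (+$204.35 billion) / 0.33 ≈ +$619.2 billion.

+$619.2 billion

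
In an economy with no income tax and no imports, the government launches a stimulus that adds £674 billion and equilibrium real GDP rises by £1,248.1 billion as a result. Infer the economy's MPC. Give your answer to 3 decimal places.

Implied spending multiplier k = ΔY/ΔG = 1,248.1/674 ≈ 1.8518.
Since k = 1/(1 − MPC), MPC = 1 − 1/k = 1 − ΔG/ΔY = 1 − 674/1,248.1 ≈ 0.460.

0.460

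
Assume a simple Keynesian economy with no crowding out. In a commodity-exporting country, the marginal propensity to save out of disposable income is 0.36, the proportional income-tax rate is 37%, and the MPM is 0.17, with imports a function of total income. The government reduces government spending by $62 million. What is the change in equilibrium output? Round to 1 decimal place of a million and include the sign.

MPC = 1 − MPS = 1 − 0.36 = 0.64.
Government-spending multiplier = 1/(1 − c(1−t) + m) = 1/(1 − 0.64×0.63 + 0.17) = 1/0.7668 ≈ 1.304.
ΔY = k × ΔG = (−$62 million) / 0.7668 ≈ −$80.9 million.

−$80.9 million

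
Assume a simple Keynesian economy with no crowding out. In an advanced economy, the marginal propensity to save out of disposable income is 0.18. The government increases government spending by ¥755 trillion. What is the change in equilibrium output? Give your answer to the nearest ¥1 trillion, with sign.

+¥4,194 trillion

MPC = 1 − MPS = 1 − 0.18 = 0.82.
Expenditure multiplier = 1/(1 − MPC) = 1/(1 − 0.82) = 1/0.18 ≈ 5.556.
ΔY = k × ΔG = (+¥755 trillion) / 0.18 ≈ +¥4,194 trillion.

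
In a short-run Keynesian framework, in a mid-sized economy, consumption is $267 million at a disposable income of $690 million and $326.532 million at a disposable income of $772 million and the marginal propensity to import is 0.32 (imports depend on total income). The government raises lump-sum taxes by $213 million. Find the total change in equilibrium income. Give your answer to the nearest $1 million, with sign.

−$260 million

MPC = ΔC/ΔYd = (326.532 − 267)/(772 − 690) = 59.532/82 = 0.726.
A lump-sum tax change of +$213 million shifts disposable income by −$213 million; first-round consumption changes by −c × ΔT = −0.726 × (+$213 million) = −$154.638 million.
Expenditure multiplier = 1/(1 − c + m) = 1/(1 − 0.726 + 0.32) = 1/0.594 ≈ 1.684.
The tax multiplier is −c × k ≈ −1.222, so ΔY = k × (−c·ΔT) = (−$154.638 million) / 0.594 ≈ −$260 million.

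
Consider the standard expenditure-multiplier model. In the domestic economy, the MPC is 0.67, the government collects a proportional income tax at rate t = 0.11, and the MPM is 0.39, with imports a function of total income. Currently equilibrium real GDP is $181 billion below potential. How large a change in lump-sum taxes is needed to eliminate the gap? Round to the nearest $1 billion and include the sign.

−$214 billion

Spending multiplier = 1/(1 − c(1−t) + m) = 1/(1 − 0.67×0.89 + 0.39) = 1/0.7937 ≈ 1.26.
Tax multiplier = −c·k = −0.67/0.7937 ≈ −0.844. Need ΔY = +$181 billion, so ΔT = ΔY/(−c·k) = −(+$181 billion) × 0.7937 / 0.67 ≈ −$214 billion.
The government should cut lump-sum taxes by $214 billion.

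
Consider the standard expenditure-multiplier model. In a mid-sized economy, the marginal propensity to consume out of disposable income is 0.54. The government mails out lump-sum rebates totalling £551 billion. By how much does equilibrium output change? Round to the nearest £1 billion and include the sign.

A lump-sum tax change of −£551 billion shifts disposable income by +£551 billion; first-round consumption changes by −c × ΔT = −0.54 × (−£551 billion) = +£297.54 billion.
Expenditure multiplier = 1/(1 − MPC) = 1/(1 − 0.54) = 1/0.46 ≈ 2.174.
The tax multiplier is −c × k ≈ −1.174, so ΔY = k × (−c·ΔT) = (+£297.54 billion) / 0.46 ≈ +£647 billion.

+£647 billion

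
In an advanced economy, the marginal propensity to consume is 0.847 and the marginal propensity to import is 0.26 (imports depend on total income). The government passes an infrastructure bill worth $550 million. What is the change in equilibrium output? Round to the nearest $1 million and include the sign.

Expenditure multiplier = 1/(1 − c + m) = 1/(1 − 0.847 + 0.26) = 1/0.413 ≈ 2.421.
ΔY = k × ΔG = (+$550 million) / 0.413 ≈ +$1,332 million.

+$1,332 million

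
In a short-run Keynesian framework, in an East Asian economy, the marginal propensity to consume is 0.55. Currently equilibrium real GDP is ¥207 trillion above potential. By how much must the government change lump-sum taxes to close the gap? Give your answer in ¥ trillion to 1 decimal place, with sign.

+¥169.4 trillion

Spending multiplier = 1/(1 − MPC) = 1/(1 − 0.55) = 1/0.45 ≈ 2.222.
Tax multiplier = −c·k = −0.55/0.45 ≈ −1.222. Need ΔY = −¥207 trillion, so ΔT = ΔY/(−c·k) = −(−¥207 trillion) × 0.45 / 0.55 ≈ +¥169.4 trillion.
The government should raise lump-sum taxes by ¥169.4 trillion.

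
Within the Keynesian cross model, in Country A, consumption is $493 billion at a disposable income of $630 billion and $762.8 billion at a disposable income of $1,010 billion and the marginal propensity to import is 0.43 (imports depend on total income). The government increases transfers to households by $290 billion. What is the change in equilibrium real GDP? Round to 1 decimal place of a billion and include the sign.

+$286.0 billion

MPC = ΔC/ΔYd = (762.8 − 493)/(1,010 − 630) = 269.8/380 = 0.71.
The transfer change shifts disposable income by +$290 billion, so first-round consumption changes by c·ΔTR = 0.71 × (+$290 billion) = +$205.9 billion.
Expenditure multiplier = 1/(1 − c + m) = 1/(1 − 0.71 + 0.43) = 1/0.72 ≈ 1.389.
The transfer multiplier is c × k ≈ 0.986, so ΔY = k × (c·ΔTR) = (+$205.9 billion) / 0.72 ≈ +$286 billion.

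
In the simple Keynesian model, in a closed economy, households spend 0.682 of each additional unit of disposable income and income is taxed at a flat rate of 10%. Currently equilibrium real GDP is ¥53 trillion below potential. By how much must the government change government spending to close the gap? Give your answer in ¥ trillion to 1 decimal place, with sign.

Spending multiplier = 1/(1 − c(1−t)) = 1/(1 − 0.682×0.9) = 1/0.3862 ≈ 2.589.
Need ΔY = +¥53 trillion, so ΔG = ΔY/k = (+¥53 trillion) × 0.3862 ≈ +¥20.5 trillion.
The government should increase government spending by ¥20.5 trillion.

+¥20.5 trillion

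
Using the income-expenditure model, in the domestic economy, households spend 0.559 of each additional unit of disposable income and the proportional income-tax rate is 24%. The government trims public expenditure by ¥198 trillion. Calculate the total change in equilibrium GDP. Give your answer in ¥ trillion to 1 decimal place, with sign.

Expenditure multiplier = 1/(1 − c(1−t)) = 1/(1 − 0.559×0.76) = 1/0.57516 ≈ 1.739.
ΔY = k × ΔG = (−¥198 trillion) / 0.57516 ≈ −¥344.3 trillion.

−¥344.3 trillion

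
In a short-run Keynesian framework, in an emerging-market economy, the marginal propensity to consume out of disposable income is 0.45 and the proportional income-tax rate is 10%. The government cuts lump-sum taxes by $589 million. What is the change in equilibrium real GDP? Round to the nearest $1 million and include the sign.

A lump-sum tax change of −$589 million shifts disposable income by +$589 million; first-round consumption changes by −c × ΔT = −0.45 × (−$589 million) = +$265.05 million.
Expenditure multiplier = 1/(1 − c(1−t)) = 1/(1 − 0.45×0.9) = 1/0.595 ≈ 1.681.
The tax multiplier is −c × k ≈ −0.756, so ΔY = k × (−c·ΔT) = (+$265.05 million) / 0.595 ≈ +$445 million.

+$445 million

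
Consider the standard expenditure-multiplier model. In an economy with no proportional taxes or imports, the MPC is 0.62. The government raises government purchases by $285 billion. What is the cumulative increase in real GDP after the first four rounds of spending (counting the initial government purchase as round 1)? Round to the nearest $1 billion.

Round 1 adds ΔG = $285 billion; each later round is MPC = 0.62 times the previous.
After 4 rounds: 285 + 176.7 + 109.554 + 67.92348 = ΔG·(1 − c^4)/(1 − c) = 285 × (1 − 0.14776336)/0.38 ≈ $639 billion.

$639 billion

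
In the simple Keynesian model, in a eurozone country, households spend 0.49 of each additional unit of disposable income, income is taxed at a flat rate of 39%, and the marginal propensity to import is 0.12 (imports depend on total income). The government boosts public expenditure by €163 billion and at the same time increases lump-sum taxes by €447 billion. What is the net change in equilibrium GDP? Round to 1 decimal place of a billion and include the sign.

−€68.2 billion

Expenditure multiplier = 1/(1 − c(1−t) + m) = 1/(1 − 0.49×0.61 + 0.12) = 1/0.8211 ≈ 1.218.
ΔG contributes k·ΔG = (+€163 billion) / 0.8211 ≈ +€198.5 billion.
ΔT of +€447 billion changes first-round spending by −c·ΔT = −€219.03 billion, contributing k·(−c·ΔT) = (−€219.03 billion) / 0.8211 ≈ −€266.8 billion.
Net ΔY = k(ΔG − c·ΔT) = (−€56.03 billion) / 0.8211 ≈ −€68.2 billion.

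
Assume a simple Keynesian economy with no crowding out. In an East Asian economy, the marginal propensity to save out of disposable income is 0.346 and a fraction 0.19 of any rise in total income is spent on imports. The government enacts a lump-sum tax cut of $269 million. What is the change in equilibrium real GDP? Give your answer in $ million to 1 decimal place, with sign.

+$328.2 million

MPC = 1 − MPS = 1 − 0.346 = 0.654.
A lump-sum tax change of −$269 million shifts disposable income by +$269 million; first-round consumption changes by −c × ΔT = −0.654 × (−$269 million) = +$175.926 million.
Expenditure multiplier = 1/(1 − c + m) = 1/(1 − 0.654 + 0.19) = 1/0.536 ≈ 1.866.
The tax multiplier is −c × k ≈ −1.22, so ΔY = k × (−c·ΔT) = (+$175.926 million) / 0.536 ≈ +$328.2 million.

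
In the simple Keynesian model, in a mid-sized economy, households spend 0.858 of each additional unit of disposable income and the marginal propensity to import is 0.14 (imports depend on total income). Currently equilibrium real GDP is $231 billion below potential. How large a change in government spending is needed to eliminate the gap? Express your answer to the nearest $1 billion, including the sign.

+$65 billion

Spending multiplier = 1/(1 − c + m) = 1/(1 − 0.858 + 0.14) = 1/0.282 ≈ 3.546.
Need ΔY = +$231 billion, so ΔG = ΔY/k = (+$231 billion) × 0.282 ≈ +$65 billion.
The government should increase government spending by $65 billion.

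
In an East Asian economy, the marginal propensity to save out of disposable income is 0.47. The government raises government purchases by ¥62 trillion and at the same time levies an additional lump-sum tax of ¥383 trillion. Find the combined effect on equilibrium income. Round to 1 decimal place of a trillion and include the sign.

MPC = 1 − MPS = 1 − 0.47 = 0.53.
Expenditure multiplier = 1/(1 − MPC) = 1/(1 − 0.53) = 1/0.47 ≈ 2.128.
ΔG contributes k·ΔG = (+¥62 trillion) / 0.47 ≈ +¥131.9 trillion.
ΔT of +¥383 trillion changes first-round spending by −c·ΔT = −¥202.99 trillion, contributing k·(−c·ΔT) = (−¥202.99 trillion) / 0.47 ≈ −¥431.9 trillion.
Net ΔY = k(ΔG − c·ΔT) = (−¥140.99 trillion) / 0.47 ≈ −¥300 trillion.

−¥300.0 trillion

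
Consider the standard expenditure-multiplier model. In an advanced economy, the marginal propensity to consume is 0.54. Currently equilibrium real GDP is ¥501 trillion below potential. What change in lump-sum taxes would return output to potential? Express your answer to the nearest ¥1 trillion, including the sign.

Spending multiplier = 1/(1 − MPC) = 1/(1 − 0.54) = 1/0.46 ≈ 2.174.
Tax multiplier = −c·k = −0.54/0.46 ≈ −1.174. Need ΔY = +¥501 trillion, so ΔT = ΔY/(−c·k) = −(+¥501 trillion) × 0.46 / 0.54 ≈ −¥427 trillion.
The government should cut lump-sum taxes by ¥427 trillion.

−¥427 trillion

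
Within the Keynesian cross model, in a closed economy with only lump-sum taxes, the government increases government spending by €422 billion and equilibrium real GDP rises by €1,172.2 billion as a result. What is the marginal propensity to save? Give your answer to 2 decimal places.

Implied spending multiplier k = ΔY/ΔG = 1,172.2/422 ≈ 2.7777.
Since k = 1/(1 − MPC), MPC = 1 − 1/k = 1 − ΔG/ΔY = 1 − 422/1,172.2 ≈ 0.64.
MPS = 1 − MPC = 0.36.

0.36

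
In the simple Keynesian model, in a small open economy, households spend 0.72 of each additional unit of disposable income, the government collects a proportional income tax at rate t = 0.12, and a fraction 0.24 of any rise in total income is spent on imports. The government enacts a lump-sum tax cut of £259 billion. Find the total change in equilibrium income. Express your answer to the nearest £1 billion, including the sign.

+£308 billion

A lump-sum tax change of −£259 billion shifts disposable income by +£259 billion; first-round consumption changes by −c × ΔT = −0.72 × (−£259 billion) = +£186.48 billion.
Expenditure multiplier = 1/(1 − c(1−t) + m) = 1/(1 − 0.72×0.88 + 0.24) = 1/0.6064 ≈ 1.649.
The tax multiplier is −c × k ≈ −1.187, so ΔY = k × (−c·ΔT) = (+£186.48 billion) / 0.6064 ≈ +£308 billion.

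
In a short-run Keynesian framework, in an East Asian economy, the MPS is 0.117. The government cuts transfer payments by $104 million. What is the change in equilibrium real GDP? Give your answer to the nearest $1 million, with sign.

MPC = 1 − MPS = 1 − 0.117 = 0.883.
The transfer change shifts disposable income by −$104 million, so first-round consumption changes by c·ΔTR = 0.883 × (−$104 million) = −$91.832 million.
Expenditure multiplier = 1/(1 − MPC) = 1/(1 − 0.883) = 1/0.117 ≈ 8.547.
The transfer multiplier is c × k ≈ 7.547, so ΔY = k × (c·ΔTR) = (−$91.832 million) / 0.117 ≈ −$785 million.

−$785 million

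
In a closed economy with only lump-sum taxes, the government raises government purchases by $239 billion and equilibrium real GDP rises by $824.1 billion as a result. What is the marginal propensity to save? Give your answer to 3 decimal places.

Implied spending multiplier k = ΔY/ΔG = 824.1/239 ≈ 3.4481.
Since k = 1/(1 − MPC), MPC = 1 − 1/k = 1 − ΔG/ΔY = 1 − 239/824.1 ≈ 0.710.
MPS = 1 − MPC = 0.290.

0.290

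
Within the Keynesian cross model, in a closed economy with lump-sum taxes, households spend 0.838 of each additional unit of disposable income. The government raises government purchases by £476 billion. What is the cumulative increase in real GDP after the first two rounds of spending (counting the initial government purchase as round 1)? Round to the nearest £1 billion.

£875 billion

Round 1 adds ΔG = £476 billion; each later round is MPC = 0.838 times the previous.
After 2 rounds: 476 + 398.888 = ΔG·(1 − c^2)/(1 − c) = 476 × (1 − 0.702244)/0.162 ≈ £875 billion.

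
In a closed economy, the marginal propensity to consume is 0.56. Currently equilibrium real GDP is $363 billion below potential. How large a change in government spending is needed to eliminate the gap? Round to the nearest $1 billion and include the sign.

Spending multiplier = 1/(1 − MPC) = 1/(1 − 0.56) = 1/0.44 ≈ 2.273.
Need ΔY = +$363 billion, so ΔG = ΔY/k = (+$363 billion) × 0.44 ≈ +$160 billion.
The government should increase government spending by $160 billion.

+$160 billion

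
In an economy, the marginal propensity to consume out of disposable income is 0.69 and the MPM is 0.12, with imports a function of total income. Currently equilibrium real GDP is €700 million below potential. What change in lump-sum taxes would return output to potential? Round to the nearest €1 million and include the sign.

−€436 million

Spending multiplier = 1/(1 − c + m) = 1/(1 − 0.69 + 0.12) = 1/0.43 ≈ 2.326.
Tax multiplier = −c·k = −0.69/0.43 ≈ −1.605. Need ΔY = +€700 million, so ΔT = ΔY/(−c·k) = −(+€700 million) × 0.43 / 0.69 ≈ −€436 million.
The government should cut lump-sum taxes by €436 million.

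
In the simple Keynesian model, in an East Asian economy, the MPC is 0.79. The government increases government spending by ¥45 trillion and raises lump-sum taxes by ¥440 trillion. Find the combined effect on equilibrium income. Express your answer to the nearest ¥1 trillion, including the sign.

Expenditure multiplier = 1/(1 − MPC) = 1/(1 − 0.79) = 1/0.21 ≈ 4.762.
ΔG contributes k·ΔG = (+¥45 trillion) / 0.21 ≈ +¥214.3 trillion.
ΔT of +¥440 trillion changes first-round spending by −c·ΔT = −¥347.6 trillion, contributing k·(−c·ΔT) = (−¥347.6 trillion) / 0.21 ≈ −¥1,655.2 trillion.
Net ΔY = k(ΔG − c·ΔT) = (−¥302.6 trillion) / 0.21 ≈ −¥1,441 trillion.

−¥1,441 trillion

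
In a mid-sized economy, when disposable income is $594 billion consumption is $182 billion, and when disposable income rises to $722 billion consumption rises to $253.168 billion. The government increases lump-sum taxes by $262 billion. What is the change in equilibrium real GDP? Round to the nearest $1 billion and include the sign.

MPC = ΔC/ΔYd = (253.168 − 182)/(722 − 594) = 71.168/128 = 0.556.
A lump-sum tax change of +$262 billion shifts disposable income by −$262 billion; first-round consumption changes by −c × ΔT = −0.556 × (+$262 billion) = −$145.672 billion.
Expenditure multiplier = 1/(1 − MPC) = 1/(1 − 0.556) = 1/0.444 ≈ 2.252.
The tax multiplier is −c × k ≈ −1.252, so ΔY = k × (−c·ΔT) = (−$145.672 billion) / 0.444 ≈ −$328 billion.

−$328 billion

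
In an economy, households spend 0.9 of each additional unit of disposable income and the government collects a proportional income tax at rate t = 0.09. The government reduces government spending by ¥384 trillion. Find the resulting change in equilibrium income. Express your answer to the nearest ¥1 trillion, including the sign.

−¥2,122 trillion

Spending multiplier = 1/(1 − c(1−t)) = 1/(1 − 0.9×0.91) = 1/0.181 ≈ 5.525.
ΔY = k × ΔG = (−¥384 trillion) / 0.181 ≈ −¥2,122 trillion.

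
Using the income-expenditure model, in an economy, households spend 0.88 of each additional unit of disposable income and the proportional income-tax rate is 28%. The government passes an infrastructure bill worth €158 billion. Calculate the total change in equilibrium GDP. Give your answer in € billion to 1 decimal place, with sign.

Government-spending multiplier = 1/(1 − c(1−t)) = 1/(1 − 0.88×0.72) = 1/0.3664 ≈ 2.729.
ΔY = k × ΔG = (+€158 billion) / 0.3664 ≈ +€431.2 billion.

+€431.2 billion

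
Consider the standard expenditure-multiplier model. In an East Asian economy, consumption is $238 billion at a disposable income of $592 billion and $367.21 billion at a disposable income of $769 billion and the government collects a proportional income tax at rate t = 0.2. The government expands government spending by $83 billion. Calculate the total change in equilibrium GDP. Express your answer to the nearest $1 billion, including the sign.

+$200 billion

MPC = ΔC/ΔYd = (367.21 − 238)/(769 − 592) = 129.21/177 = 0.73.
Spending multiplier = 1/(1 − c(1−t)) = 1/(1 − 0.73×0.8) = 1/0.416 ≈ 2.404.
ΔY = k × ΔG = (+$83 billion) / 0.416 ≈ +$200 billion.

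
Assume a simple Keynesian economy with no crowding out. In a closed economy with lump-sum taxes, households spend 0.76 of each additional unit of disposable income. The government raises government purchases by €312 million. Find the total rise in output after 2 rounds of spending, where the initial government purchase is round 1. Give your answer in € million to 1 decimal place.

Round 1 adds ΔG = €312 million; each later round is MPC = 0.76 times the previous.
After 2 rounds: 312 + 237.12 = ΔG·(1 − c^2)/(1 − c) = 312 × (1 − 0.5776)/0.24 ≈ €549.1 million.

€549.1 million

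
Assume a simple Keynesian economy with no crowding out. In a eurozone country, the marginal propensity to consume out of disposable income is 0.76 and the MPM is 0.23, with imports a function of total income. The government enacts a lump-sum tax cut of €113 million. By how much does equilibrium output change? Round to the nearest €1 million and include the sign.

+€183 million

A lump-sum tax change of −€113 million shifts disposable income by +€113 million; first-round consumption changes by −c × ΔT = −0.76 × (−€113 million) = +€85.88 million.
Expenditure multiplier = 1/(1 − c + m) = 1/(1 − 0.76 + 0.23) = 1/0.47 ≈ 2.128.
The tax multiplier is −c × k ≈ −1.617, so ΔY = k × (−c·ΔT) = (+€85.88 million) / 0.47 ≈ +€183 million.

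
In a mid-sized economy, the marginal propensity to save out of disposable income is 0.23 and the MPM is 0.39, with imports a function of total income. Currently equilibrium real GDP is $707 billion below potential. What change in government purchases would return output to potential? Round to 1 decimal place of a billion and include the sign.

+$438.3 billion

MPC = 1 − MPS = 1 − 0.23 = 0.77.
Spending multiplier = 1/(1 − c + m) = 1/(1 − 0.77 + 0.39) = 1/0.62 ≈ 1.613.
Need ΔY = +$707 billion, so ΔG = ΔY/k = (+$707 billion) × 0.62 ≈ +$438.3 billion.
The government should increase government purchases by $438.3 billion.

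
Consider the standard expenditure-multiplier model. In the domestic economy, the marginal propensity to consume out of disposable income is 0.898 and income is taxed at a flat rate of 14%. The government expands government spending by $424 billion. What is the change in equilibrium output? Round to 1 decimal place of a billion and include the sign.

+$1,861.9 billion

Spending multiplier = 1/(1 − c(1−t)) = 1/(1 − 0.898×0.86) = 1/0.22772 ≈ 4.391.
ΔY = k × ΔG = (+$424 billion) / 0.22772 ≈ +$1,861.9 billion.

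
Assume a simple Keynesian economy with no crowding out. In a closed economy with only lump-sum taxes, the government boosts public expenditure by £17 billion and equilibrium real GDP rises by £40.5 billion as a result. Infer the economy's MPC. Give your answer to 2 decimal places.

0.58

Implied spending multiplier k = ΔY/ΔG = 40.5/17 ≈ 2.3824.
Since k = 1/(1 − MPC), MPC = 1 − 1/k = 1 − ΔG/ΔY = 1 − 17/40.5 ≈ 0.58.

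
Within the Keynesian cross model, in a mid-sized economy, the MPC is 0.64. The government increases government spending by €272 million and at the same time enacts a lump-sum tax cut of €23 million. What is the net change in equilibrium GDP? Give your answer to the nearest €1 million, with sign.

Expenditure multiplier = 1/(1 − MPC) = 1/(1 − 0.64) = 1/0.36 ≈ 2.778.
ΔG contributes k·ΔG = (+€272 million) / 0.36 ≈ +€755.6 million.
ΔT of −€23 million changes first-round spending by −c·ΔT = +€14.72 million, contributing k·(−c·ΔT) = (+€14.72 million) / 0.36 ≈ +€40.9 million.
Net ΔY = k(ΔG − c·ΔT) = (+€286.72 million) / 0.36 ≈ +€796 million.

+€796 million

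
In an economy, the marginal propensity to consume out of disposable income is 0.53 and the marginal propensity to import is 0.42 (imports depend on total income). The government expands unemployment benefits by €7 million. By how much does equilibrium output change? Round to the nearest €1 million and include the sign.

The transfer change shifts disposable income by +€7 million, so first-round consumption changes by c·ΔTR = 0.53 × (+€7 million) = +€3.71 million.
Expenditure multiplier = 1/(1 − c + m) = 1/(1 − 0.53 + 0.42) = 1/0.89 ≈ 1.124.
The transfer multiplier is c × k ≈ 0.596, so ΔY = k × (c·ΔTR) = (+€3.71 million) / 0.89 ≈ +€4 million.

+€4 million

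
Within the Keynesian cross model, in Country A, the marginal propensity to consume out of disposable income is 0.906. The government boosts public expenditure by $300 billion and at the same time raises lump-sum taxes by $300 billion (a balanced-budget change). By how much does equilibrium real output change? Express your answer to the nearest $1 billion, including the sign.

Expenditure multiplier = 1/(1 − MPC) = 1/(1 − 0.906) = 1/0.094 ≈ 10.638.
ΔG contributes k·ΔG = (+$300 billion) / 0.094 ≈ +$3,191.5 billion.
ΔT of +$300 billion changes first-round spending by −c·ΔT = −$271.8 billion, contributing k·(−c·ΔT) = (−$271.8 billion) / 0.094 ≈ −$2,891.5 billion.
With ΔG = ΔT and no other leakages, the balanced-budget multiplier is 1, so ΔY = ΔG = +$300 billion.

+$300 billion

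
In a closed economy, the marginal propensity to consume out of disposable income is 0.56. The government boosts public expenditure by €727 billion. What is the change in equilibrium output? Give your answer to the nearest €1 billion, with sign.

Spending multiplier = 1/(1 − MPC) = 1/(1 − 0.56) = 1/0.44 ≈ 2.273.
ΔY = k × ΔG = (+€727 billion) / 0.44 ≈ +€1,652 billion.

+€1,652 billion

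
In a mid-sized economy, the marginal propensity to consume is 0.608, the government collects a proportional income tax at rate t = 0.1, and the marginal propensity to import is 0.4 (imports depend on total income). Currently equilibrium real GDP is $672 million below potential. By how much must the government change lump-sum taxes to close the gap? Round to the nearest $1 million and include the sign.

Spending multiplier = 1/(1 − c(1−t) + m) = 1/(1 − 0.608×0.9 + 0.4) = 1/0.8528 ≈ 1.173.
Tax multiplier = −c·k = −0.608/0.8528 ≈ −0.713. Need ΔY = +$672 million, so ΔT = ΔY/(−c·k) = −(+$672 million) × 0.8528 / 0.608 ≈ −$943 million.
The government should cut lump-sum taxes by $943 million.

−$943 million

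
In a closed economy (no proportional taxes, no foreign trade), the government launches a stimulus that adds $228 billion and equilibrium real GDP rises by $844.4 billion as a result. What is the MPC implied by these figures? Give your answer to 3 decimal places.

0.730

Implied spending multiplier k = ΔY/ΔG = 844.4/228 ≈ 3.7035.
Since k = 1/(1 − MPC), MPC = 1 − 1/k = 1 − ΔG/ΔY = 1 − 228/844.4 ≈ 0.730.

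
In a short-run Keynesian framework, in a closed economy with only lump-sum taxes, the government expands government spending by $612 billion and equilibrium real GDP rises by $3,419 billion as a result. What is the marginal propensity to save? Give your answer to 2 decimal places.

Implied spending multiplier k = ΔY/ΔG = 3,419/612 ≈ 5.5866.
Since k = 1/(1 − MPC), MPC = 1 − 1/k = 1 − ΔG/ΔY = 1 − 612/3,419 ≈ 0.82.
MPS = 1 − MPC = 0.18.

0.18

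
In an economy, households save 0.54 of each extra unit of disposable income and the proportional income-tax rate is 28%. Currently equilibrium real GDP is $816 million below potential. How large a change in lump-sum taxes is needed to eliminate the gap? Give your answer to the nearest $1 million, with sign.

MPC = 1 − MPS = 1 − 0.54 = 0.46.
Spending multiplier = 1/(1 − c(1−t)) = 1/(1 − 0.46×0.72) = 1/0.6688 ≈ 1.495.
Tax multiplier = −c·k = −0.46/0.6688 ≈ −0.688. Need ΔY = +$816 million, so ΔT = ΔY/(−c·k) = −(+$816 million) × 0.6688 / 0.46 ≈ −$1,186 million.
The government should cut lump-sum taxes by $1,186 million.

−$1,186 million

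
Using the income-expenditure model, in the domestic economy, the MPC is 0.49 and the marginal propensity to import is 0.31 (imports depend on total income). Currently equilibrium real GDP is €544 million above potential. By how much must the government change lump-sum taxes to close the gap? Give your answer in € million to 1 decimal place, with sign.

Spending multiplier = 1/(1 − c + m) = 1/(1 − 0.49 + 0.31) = 1/0.82 ≈ 1.22.
Tax multiplier = −c·k = −0.49/0.82 ≈ −0.598. Need ΔY = −€544 million, so ΔT = ΔY/(−c·k) = −(−€544 million) × 0.82 / 0.49 ≈ +€910.4 million.
The government should raise lump-sum taxes by €910.4 million.

+€910.4 million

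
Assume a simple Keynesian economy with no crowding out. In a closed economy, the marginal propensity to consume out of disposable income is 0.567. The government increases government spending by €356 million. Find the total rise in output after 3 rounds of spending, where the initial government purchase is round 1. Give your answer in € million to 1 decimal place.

€672.3 million

Round 1 adds ΔG = €356 million; each later round is MPC = 0.567 times the previous.
After 3 rounds: 356 + 201.852 + 114.450084 = ΔG·(1 − c^3)/(1 − c) = 356 × (1 − 0.182284263)/0.433 ≈ €672.3 million.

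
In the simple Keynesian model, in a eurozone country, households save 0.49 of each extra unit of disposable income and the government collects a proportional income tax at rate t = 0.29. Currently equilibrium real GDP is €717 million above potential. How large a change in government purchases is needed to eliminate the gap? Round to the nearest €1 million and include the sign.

−€457 million

MPC = 1 − MPS = 1 − 0.49 = 0.51.
Spending multiplier = 1/(1 − c(1−t)) = 1/(1 − 0.51×0.71) = 1/0.6379 ≈ 1.568.
Need ΔY = −€717 million, so ΔG = ΔY/k = (−€717 million) × 0.6379 ≈ −€457 million.
The government should cut government purchases by €457 million.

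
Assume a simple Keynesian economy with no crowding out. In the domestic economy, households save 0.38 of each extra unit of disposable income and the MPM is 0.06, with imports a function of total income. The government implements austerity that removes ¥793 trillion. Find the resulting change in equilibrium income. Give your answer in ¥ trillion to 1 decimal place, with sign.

−¥1,802.3 trillion

MPC = 1 − MPS = 1 − 0.38 = 0.62.
Expenditure multiplier = 1/(1 − c + m) = 1/(1 − 0.62 + 0.06) = 1/0.44 ≈ 2.273.
ΔY = k × ΔG = (−¥793 trillion) / 0.44 ≈ −¥1,802.3 trillion.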